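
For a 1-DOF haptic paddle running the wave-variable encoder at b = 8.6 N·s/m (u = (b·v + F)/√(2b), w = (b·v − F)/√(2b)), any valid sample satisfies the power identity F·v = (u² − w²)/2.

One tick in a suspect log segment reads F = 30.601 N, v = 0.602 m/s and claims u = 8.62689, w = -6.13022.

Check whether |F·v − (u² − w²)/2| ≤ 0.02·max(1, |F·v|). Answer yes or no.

yes

F·v = 30.601×0.602 = 18.4218 W.
(u² − w²)/2 = (74.4232 − 37.5796)/2 = 18.4218 W.
|Δ| = 0.0000;  2% of max(1, |F·v|) = 0.3684.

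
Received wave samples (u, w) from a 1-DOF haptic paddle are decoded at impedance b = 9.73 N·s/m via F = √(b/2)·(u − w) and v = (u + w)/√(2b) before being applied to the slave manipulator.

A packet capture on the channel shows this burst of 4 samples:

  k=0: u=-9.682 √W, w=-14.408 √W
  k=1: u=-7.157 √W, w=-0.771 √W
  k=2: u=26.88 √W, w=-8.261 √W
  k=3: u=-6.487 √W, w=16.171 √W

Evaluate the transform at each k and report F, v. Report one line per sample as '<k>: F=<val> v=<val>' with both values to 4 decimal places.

0: F=10.4240 v=-5.4609
1: F=-14.0854 v=-1.7972
2: F=77.5096 v=4.2207
3: F=-49.9762 v=2.1952

k=0: u−w=4.7260, u+w=-24.0900; √(b/2)=2.2057, √(2b)=4.4113; F=2.2057×4.726=10.4240, v=-24.0900/4.4113=-5.4609
k=1: u−w=-6.3860, u+w=-7.9280; √(b/2)=2.2057, √(2b)=4.4113; F=2.2057×(-6.386)=-14.0854, v=-7.9280/4.4113=-1.7972
k=2: u−w=35.1410, u+w=18.6190; √(b/2)=2.2057, √(2b)=4.4113; F=2.2057×35.141=77.5096, v=18.6190/4.4113=4.2207
k=3: u−w=-22.6580, u+w=9.6840; √(b/2)=2.2057, √(2b)=4.4113; F=2.2057×(-22.658)=-49.9762, v=9.6840/4.4113=2.1952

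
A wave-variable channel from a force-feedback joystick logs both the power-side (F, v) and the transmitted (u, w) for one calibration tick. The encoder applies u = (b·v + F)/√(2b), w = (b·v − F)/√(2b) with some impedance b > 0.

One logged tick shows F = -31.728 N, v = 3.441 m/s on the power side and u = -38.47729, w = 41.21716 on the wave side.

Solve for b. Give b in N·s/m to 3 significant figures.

b = 0.317 N·s/m

u + w = 2.73987;  u + w = √(2b)·v, so √(2b) = 2.73987/3.441 = 0.79624.
b = (√(2b))²/2 = 0.63400/2 = 0.31700.
(Check via u − w = 2F/√(2b): u − w = -79.69445, 2F/√(2b) = -79.69433.)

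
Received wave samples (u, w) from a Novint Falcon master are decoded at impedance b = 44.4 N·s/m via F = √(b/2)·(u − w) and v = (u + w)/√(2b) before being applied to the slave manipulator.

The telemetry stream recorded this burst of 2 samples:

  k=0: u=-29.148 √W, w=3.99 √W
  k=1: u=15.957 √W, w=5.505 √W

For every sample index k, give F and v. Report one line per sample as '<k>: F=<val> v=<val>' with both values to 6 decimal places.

k=0: u−w=-33.138000, u+w=-25.158000; √(b/2)=4.711688, √(2b)=9.423375; F=4.711688×(-33.138)=-156.135904, v=-25.158000/9.423375=-2.669744
k=1: u−w=10.452000, u+w=21.462000; √(b/2)=4.711688, √(2b)=9.423375; F=4.711688×10.452=49.246559, v=21.462000/9.423375=2.277528

0: F=-156.135904 v=-2.669744
1: F=49.246559 v=2.277528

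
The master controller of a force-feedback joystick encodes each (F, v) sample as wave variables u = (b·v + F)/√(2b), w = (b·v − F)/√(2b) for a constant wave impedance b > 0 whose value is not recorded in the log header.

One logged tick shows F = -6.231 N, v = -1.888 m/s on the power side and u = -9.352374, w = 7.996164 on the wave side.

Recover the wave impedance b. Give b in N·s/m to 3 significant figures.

u + w = -1.356210;  u + w = √(2b)·v, so √(2b) = -1.356210/(-1.888) = 0.718332.
b = (√(2b))²/2 = 0.516000/2 = 0.258000.
(Check via u − w = 2F/√(2b): u − w = -17.348538, 2F/√(2b) = -17.348535.)

b = 0.258 N·s/m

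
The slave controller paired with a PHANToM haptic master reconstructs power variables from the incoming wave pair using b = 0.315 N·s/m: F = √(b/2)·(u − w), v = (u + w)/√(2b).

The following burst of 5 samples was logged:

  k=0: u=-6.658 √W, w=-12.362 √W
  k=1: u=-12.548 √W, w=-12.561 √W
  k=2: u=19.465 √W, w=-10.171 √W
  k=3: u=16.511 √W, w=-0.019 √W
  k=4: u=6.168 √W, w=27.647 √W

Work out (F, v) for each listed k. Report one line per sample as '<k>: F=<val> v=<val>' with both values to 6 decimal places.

k=0: u−w=5.704000, u+w=-19.020000; √(b/2)=0.396863, √(2b)=0.793725; F=0.396863×5.704=2.263705, v=-19.020000/0.793725=-23.962948
k=1: u−w=0.013000, u+w=-25.109000; √(b/2)=0.396863, √(2b)=0.793725; F=0.396863×0.013=0.005159, v=-25.109000/0.793725=-31.634367
k=2: u−w=29.636000, u+w=9.294000; √(b/2)=0.396863, √(2b)=0.793725; F=0.396863×29.636=11.761423, v=9.294000/0.793725=11.709339
k=3: u−w=16.530000, u+w=16.492000; √(b/2)=0.396863, √(2b)=0.793725; F=0.396863×16.53=6.560140, v=16.492000/0.793725=20.777967
k=4: u−w=-21.479000, u+w=33.815000; √(b/2)=0.396863, √(2b)=0.793725; F=0.396863×(-21.479)=-8.524214, v=33.815000/0.793725=42.602896

0: F=2.263705 v=-23.962948
1: F=0.005159 v=-31.634367
2: F=11.761423 v=11.709339
3: F=6.560140 v=20.777967
4: F=-8.524214 v=42.602896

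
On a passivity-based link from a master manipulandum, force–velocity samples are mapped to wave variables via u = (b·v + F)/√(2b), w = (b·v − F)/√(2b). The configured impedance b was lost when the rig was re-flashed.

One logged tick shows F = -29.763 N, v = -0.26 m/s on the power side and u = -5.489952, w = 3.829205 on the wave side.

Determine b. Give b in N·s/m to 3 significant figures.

u + w = -1.660747;  u + w = √(2b)·v, so √(2b) = -1.660747/(-0.26) = 6.387488.
b = (√(2b))²/2 = 40.800009/2 = 20.400004.
(Check via u − w = 2F/√(2b): u − w = -9.319157, 2F/√(2b) = -9.319156.)

b = 20.4 N·s/m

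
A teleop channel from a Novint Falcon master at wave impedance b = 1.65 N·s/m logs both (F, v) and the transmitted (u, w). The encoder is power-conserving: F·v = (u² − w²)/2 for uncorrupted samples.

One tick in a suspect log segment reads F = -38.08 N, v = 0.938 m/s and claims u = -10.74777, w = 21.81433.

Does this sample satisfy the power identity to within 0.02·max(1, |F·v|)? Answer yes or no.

no

F·v = (-38.08)×0.938 = -35.7190 W.
(u² − w²)/2 = (115.5146 − 475.8650)/2 = -180.1752 W.
|Δ| = 144.4562;  2% of max(1, |F·v|) = 0.7144.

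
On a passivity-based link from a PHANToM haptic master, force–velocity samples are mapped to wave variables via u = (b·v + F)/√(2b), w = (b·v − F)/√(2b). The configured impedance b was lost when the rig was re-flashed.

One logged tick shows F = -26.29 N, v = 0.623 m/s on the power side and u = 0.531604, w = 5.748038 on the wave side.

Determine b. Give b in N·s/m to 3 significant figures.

b = 50.8 N·s/m

u + w = 6.279642;  u + w = √(2b)·v, so √(2b) = 6.279642/0.623 = 10.079682.
b = (√(2b))²/2 = 101.599993/2 = 50.799996.
(Check via u − w = 2F/√(2b): u − w = -5.216434, 2F/√(2b) = -5.216434.)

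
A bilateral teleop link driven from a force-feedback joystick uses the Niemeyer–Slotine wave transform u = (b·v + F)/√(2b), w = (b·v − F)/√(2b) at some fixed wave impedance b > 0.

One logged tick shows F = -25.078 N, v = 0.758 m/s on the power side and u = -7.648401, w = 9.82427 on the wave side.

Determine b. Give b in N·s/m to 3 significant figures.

u + w = 2.175869;  u + w = √(2b)·v, so √(2b) = 2.175869/0.758 = 2.870540.
b = (√(2b))²/2 = 8.239997/2 = 4.119999.
(Check via u − w = 2F/√(2b): u − w = -17.472671, 2F/√(2b) = -17.472673.)

b = 4.12 N·s/m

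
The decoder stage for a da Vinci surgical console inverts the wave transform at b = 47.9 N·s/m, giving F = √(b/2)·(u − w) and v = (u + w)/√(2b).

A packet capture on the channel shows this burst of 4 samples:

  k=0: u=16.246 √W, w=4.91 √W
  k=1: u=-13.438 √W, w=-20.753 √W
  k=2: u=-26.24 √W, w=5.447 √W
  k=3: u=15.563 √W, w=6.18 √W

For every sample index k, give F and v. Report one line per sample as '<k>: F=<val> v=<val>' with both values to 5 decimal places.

k=0: u−w=11.33600, u+w=21.15600; √(b/2)=4.89387, √(2b)=9.78775; F=4.89387×11.336=55.47695, v=21.15600/9.78775=2.16148
k=1: u−w=7.31500, u+w=-34.19100; √(b/2)=4.89387, √(2b)=9.78775; F=4.89387×7.315=35.79869, v=-34.19100/9.78775=-3.49325
k=2: u−w=-31.68700, u+w=-20.79300; √(b/2)=4.89387, √(2b)=9.78775; F=4.89387×(-31.687)=-155.07218, v=-20.79300/9.78775=-2.12439
k=3: u−w=9.38300, u+w=21.74300; √(b/2)=4.89387, √(2b)=9.78775; F=4.89387×9.383=45.91922, v=21.74300/9.78775=2.22145

0: F=55.47695 v=2.16148
1: F=35.79869 v=-3.49325
2: F=-155.07218 v=-2.12439
3: F=45.91922 v=2.22145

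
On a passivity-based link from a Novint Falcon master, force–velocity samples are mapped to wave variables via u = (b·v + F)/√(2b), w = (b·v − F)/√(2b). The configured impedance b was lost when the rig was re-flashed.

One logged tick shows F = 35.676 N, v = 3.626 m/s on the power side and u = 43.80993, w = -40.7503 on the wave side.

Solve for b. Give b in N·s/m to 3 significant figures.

b = 0.356 N·s/m

u + w = 3.05963;  u + w = √(2b)·v, so √(2b) = 3.05963/3.626 = 0.84380.
b = (√(2b))²/2 = 0.71200/2 = 0.35600.
(Check via u − w = 2F/√(2b): u − w = 84.56023, 2F/√(2b) = 84.56001.)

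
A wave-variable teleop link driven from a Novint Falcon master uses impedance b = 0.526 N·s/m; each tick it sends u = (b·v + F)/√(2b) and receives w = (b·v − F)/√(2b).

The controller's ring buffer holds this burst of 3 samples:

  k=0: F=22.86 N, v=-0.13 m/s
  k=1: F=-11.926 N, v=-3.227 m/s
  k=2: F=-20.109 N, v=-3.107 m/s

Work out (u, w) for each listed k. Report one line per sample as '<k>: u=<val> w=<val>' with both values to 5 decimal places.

0: u=22.22119 w=-22.35453
1: u=-13.28244 w=9.97260
2: u=-21.19909 w=18.01233

k=0: b·v=0.526×(-0.13)=-0.06838; √(2b)=1.02567; u=(-0.06838+22.86)/1.02567=22.22119, w=(-0.06838−22.86)/1.02567=-22.35453
k=1: b·v=0.526×(-3.227)=-1.69740; √(2b)=1.02567; u=(-1.69740+(-11.926))/1.02567=-13.28244, w=(-1.69740−(-11.926))/1.02567=9.97260
k=2: b·v=0.526×(-3.107)=-1.63428; √(2b)=1.02567; u=(-1.63428+(-20.109))/1.02567=-21.19909, w=(-1.63428−(-20.109))/1.02567=18.01233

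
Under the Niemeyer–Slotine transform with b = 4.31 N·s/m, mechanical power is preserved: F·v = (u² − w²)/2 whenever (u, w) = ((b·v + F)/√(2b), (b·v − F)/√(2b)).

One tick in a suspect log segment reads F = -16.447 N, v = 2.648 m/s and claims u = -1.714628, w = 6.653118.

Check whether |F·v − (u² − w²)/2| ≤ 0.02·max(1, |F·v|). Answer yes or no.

F·v = (-16.447)×2.648 = -43.551656 W.
(u² − w²)/2 = (2.939949 − 44.263979)/2 = -20.662015 W.
|Δ| = 22.889641;  2% of max(1, |F·v|) = 0.871033.

no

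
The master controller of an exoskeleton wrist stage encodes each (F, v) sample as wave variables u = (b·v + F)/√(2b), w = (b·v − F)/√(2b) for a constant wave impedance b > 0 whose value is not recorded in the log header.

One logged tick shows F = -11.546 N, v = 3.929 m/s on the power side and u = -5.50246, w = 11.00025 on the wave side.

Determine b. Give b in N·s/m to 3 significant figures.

b = 0.979 N·s/m

u + w = 5.49779;  u + w = √(2b)·v, so √(2b) = 5.49779/3.929 = 1.39928.
b = (√(2b))²/2 = 1.95800/2 = 0.97900.
(Check via u − w = 2F/√(2b): u − w = -16.50271, 2F/√(2b) = -16.50272.)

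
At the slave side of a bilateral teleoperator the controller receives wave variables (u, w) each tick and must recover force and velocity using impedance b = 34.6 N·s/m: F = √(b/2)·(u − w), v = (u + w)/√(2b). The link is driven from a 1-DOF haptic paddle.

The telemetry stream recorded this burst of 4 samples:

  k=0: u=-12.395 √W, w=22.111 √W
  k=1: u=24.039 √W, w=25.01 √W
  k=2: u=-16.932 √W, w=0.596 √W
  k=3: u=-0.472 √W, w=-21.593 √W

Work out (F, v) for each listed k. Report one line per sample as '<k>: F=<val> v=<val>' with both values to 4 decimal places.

0: F=-143.5217 v=1.1680
1: F=-4.0387 v=5.8963
2: F=-72.9047 v=-1.9638
3: F=87.8491 v=-2.6525

k=0: u−w=-34.5060, u+w=9.7160; √(b/2)=4.1593, √(2b)=8.3187; F=4.1593×(-34.506)=-143.5217, v=9.7160/8.3187=1.1680
k=1: u−w=-0.9710, u+w=49.0490; √(b/2)=4.1593, √(2b)=8.3187; F=4.1593×(-0.971)=-4.0387, v=49.0490/8.3187=5.8963
k=2: u−w=-17.5280, u+w=-16.3360; √(b/2)=4.1593, √(2b)=8.3187; F=4.1593×(-17.528)=-72.9047, v=-16.3360/8.3187=-1.9638
k=3: u−w=21.1210, u+w=-22.0650; √(b/2)=4.1593, √(2b)=8.3187; F=4.1593×21.121=87.8491, v=-22.0650/8.3187=-2.6525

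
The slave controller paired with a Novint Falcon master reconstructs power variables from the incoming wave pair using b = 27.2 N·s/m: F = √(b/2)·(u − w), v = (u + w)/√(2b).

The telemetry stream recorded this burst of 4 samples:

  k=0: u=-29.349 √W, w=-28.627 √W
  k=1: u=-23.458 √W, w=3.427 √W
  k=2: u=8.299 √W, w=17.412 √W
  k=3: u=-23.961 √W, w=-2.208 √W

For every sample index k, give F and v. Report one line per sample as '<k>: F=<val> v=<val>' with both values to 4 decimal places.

k=0: u−w=-0.7220, u+w=-57.9760; √(b/2)=3.6878, √(2b)=7.3756; F=3.6878×(-0.722)=-2.6626, v=-57.9760/7.3756=-7.8605
k=1: u−w=-26.8850, u+w=-20.0310; √(b/2)=3.6878, √(2b)=7.3756; F=3.6878×(-26.885)=-99.1470, v=-20.0310/7.3756=-2.7158
k=2: u−w=-9.1130, u+w=25.7110; √(b/2)=3.6878, √(2b)=7.3756; F=3.6878×(-9.113)=-33.6071, v=25.7110/7.3756=3.4859
k=3: u−w=-21.7530, u+w=-26.1690; √(b/2)=3.6878, √(2b)=7.3756; F=3.6878×(-21.753)=-80.2211, v=-26.1690/7.3756=-3.5480

0: F=-2.6626 v=-7.8605
1: F=-99.1470 v=-2.7158
2: F=-33.6071 v=3.4859
3: F=-80.2211 v=-3.5480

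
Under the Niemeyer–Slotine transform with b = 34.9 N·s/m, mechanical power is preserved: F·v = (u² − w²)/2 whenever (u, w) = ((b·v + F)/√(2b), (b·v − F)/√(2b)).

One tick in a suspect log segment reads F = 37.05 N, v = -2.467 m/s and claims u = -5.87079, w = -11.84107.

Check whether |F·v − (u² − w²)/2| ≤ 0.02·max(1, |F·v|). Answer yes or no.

F·v = 37.05×(-2.467) = -91.4023 W.
(u² − w²)/2 = (34.4662 − 140.2109)/2 = -52.8724 W.
|Δ| = 38.5300;  2% of max(1, |F·v|) = 1.8280.

no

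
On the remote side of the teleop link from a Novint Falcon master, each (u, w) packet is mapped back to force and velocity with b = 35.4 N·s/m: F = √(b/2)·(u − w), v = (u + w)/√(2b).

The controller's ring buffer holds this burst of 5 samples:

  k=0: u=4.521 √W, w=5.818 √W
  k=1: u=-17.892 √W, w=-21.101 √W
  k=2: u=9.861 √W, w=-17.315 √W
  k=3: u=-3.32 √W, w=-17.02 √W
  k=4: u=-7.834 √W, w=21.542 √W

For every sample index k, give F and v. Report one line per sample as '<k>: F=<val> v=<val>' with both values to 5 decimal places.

k=0: u−w=-1.29700, u+w=10.33900; √(b/2)=4.20714, √(2b)=8.41427; F=4.20714×(-1.297)=-5.45666, v=10.33900/8.41427=1.22875
k=1: u−w=3.20900, u+w=-38.99300; √(b/2)=4.20714, √(2b)=8.41427; F=4.20714×3.209=13.50070, v=-38.99300/8.41427=-4.63415
k=2: u−w=27.17600, u+w=-7.45400; √(b/2)=4.20714, √(2b)=8.41427; F=4.20714×27.176=114.33315, v=-7.45400/8.41427=-0.88588
k=3: u−w=13.70000, u+w=-20.34000; √(b/2)=4.20714, √(2b)=8.41427; F=4.20714×13.7=57.63777, v=-20.34000/8.41427=-2.41732
k=4: u−w=-29.37600, u+w=13.70800; √(b/2)=4.20714, √(2b)=8.41427; F=4.20714×(-29.376)=-123.58885, v=13.70800/8.41427=1.62914

0: F=-5.45666 v=1.22875
1: F=13.50070 v=-4.63415
2: F=114.33315 v=-0.88588
3: F=57.63777 v=-2.41732
4: F=-123.58885 v=1.62914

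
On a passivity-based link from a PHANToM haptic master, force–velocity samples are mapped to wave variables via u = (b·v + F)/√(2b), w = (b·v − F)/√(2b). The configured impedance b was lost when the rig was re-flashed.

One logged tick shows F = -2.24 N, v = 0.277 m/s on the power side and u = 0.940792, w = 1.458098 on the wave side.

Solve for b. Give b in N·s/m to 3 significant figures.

b = 37.5 N·s/m

u + w = 2.398890;  u + w = √(2b)·v, so √(2b) = 2.398890/0.277 = 8.660253.
b = (√(2b))²/2 = 74.999977/2 = 37.499988.
(Check via u − w = 2F/√(2b): u − w = -0.517306, 2F/√(2b) = -0.517306.)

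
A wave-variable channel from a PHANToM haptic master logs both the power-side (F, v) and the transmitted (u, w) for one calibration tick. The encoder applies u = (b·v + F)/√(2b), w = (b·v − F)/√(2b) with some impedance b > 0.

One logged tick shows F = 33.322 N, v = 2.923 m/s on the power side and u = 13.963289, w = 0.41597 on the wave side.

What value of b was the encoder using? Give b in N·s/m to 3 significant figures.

b = 12.1 N·s/m

u + w = 14.379259;  u + w = √(2b)·v, so √(2b) = 14.379259/2.923 = 4.919350.
b = (√(2b))²/2 = 24.200001/2 = 12.100000.
(Check via u − w = 2F/√(2b): u − w = 13.547319, 2F/√(2b) = 13.547319.)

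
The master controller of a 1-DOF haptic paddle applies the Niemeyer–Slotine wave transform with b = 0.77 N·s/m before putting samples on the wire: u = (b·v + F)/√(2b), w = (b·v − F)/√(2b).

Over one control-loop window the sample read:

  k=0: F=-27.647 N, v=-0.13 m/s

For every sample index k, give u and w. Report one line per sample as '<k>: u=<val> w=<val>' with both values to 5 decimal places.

k=0: b·v=0.77×(-0.13)=-0.10010; √(2b)=1.24097; u=(-0.10010+(-27.647))/1.24097=-22.35925, w=(-0.10010−(-27.647))/1.24097=22.19792

0: u=-22.35925 w=22.19792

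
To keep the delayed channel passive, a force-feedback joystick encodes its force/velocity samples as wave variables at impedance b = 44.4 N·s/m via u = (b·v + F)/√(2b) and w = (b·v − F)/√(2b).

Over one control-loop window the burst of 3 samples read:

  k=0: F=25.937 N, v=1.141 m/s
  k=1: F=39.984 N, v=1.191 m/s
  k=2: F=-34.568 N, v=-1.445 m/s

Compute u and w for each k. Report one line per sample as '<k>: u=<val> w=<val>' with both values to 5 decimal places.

0: u=8.12845 w=2.62362
1: u=9.85469 w=1.36855
2: u=-10.47671 w=-3.14006

k=0: b·v=44.4×1.141=50.66040; √(2b)=9.42338; u=(50.66040+25.937)/9.42338=8.12845, w=(50.66040−25.937)/9.42338=2.62362
k=1: b·v=44.4×1.191=52.88040; √(2b)=9.42338; u=(52.88040+39.984)/9.42338=9.85469, w=(52.88040−39.984)/9.42338=1.36855
k=2: b·v=44.4×(-1.445)=-64.15800; √(2b)=9.42338; u=(-64.15800+(-34.568))/9.42338=-10.47671, w=(-64.15800−(-34.568))/9.42338=-3.14006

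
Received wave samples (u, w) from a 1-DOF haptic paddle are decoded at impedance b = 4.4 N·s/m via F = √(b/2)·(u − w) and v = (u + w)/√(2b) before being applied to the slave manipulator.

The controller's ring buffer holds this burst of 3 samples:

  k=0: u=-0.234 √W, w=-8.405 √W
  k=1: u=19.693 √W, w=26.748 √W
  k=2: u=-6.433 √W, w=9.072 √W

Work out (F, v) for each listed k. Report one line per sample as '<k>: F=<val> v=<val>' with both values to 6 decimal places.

0: F=12.119552 v=-2.912206
1: F=-10.464256 v=15.655258
2: F=-22.997632 v=0.889607

k=0: u−w=8.171000, u+w=-8.639000; √(b/2)=1.483240, √(2b)=2.966479; F=1.483240×8.171=12.119552, v=-8.639000/2.966479=-2.912206
k=1: u−w=-7.055000, u+w=46.441000; √(b/2)=1.483240, √(2b)=2.966479; F=1.483240×(-7.055)=-10.464256, v=46.441000/2.966479=15.655258
k=2: u−w=-15.505000, u+w=2.639000; √(b/2)=1.483240, √(2b)=2.966479; F=1.483240×(-15.505)=-22.997632, v=2.639000/2.966479=0.889607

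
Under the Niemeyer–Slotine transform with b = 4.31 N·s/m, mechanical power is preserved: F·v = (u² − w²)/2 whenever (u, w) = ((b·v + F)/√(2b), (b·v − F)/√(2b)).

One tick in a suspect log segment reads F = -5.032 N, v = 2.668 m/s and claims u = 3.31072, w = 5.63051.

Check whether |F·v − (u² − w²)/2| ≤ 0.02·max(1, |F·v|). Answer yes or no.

F·v = (-5.032)×2.668 = -13.42538 W.
(u² − w²)/2 = (10.96087 − 31.70264)/2 = -10.37089 W.
|Δ| = 3.05449;  2% of max(1, |F·v|) = 0.26851.

no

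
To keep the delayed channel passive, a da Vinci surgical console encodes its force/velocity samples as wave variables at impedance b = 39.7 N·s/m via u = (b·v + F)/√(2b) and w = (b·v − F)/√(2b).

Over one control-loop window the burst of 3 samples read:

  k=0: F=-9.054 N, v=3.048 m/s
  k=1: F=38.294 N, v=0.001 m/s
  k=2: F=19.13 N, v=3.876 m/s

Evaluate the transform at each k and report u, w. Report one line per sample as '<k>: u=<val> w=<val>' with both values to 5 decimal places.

k=0: b·v=39.7×3.048=121.00560; √(2b)=8.91067; u=(121.00560+(-9.054))/8.91067=12.56377, w=(121.00560−(-9.054))/8.91067=14.59594
k=1: b·v=39.7×0.001=0.03970; √(2b)=8.91067; u=(0.03970+38.294)/8.91067=4.30200, w=(0.03970−38.294)/8.91067=-4.29309
k=2: b·v=39.7×3.876=153.87720; √(2b)=8.91067; u=(153.87720+19.13)/8.91067=19.41574, w=(153.87720−19.13)/8.91067=15.12201

0: u=12.56377 w=14.59594
1: u=4.30200 w=-4.29309
2: u=19.41574 w=15.12201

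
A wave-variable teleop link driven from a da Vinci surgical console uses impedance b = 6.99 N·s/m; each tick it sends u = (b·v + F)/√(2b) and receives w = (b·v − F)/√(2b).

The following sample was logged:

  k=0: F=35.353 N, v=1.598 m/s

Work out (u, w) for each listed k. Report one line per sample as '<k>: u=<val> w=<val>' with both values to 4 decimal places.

0: u=12.4427 w=-6.4678

k=0: b·v=6.99×1.598=11.1700; √(2b)=3.7390; u=(11.1700+35.353)/3.7390=12.4427, w=(11.1700−35.353)/3.7390=-6.4678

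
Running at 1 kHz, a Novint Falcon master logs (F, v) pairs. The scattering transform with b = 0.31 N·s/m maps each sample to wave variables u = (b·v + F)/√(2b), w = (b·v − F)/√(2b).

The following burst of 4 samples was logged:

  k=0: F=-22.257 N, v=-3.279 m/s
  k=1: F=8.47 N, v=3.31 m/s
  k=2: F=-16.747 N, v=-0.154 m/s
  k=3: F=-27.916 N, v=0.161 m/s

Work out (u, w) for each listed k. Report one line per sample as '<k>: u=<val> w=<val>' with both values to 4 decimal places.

0: u=-29.5574 w=26.9755
1: u=12.0601 w=-9.4538
2: u=-21.3293 w=21.2081
3: u=-35.3900 w=35.5167

k=0: b·v=0.31×(-3.279)=-1.0165; √(2b)=0.7874; u=(-1.0165+(-22.257))/0.7874=-29.5574, w=(-1.0165−(-22.257))/0.7874=26.9755
k=1: b·v=0.31×3.31=1.0261; √(2b)=0.7874; u=(1.0261+8.47)/0.7874=12.0601, w=(1.0261−8.47)/0.7874=-9.4538
k=2: b·v=0.31×(-0.154)=-0.0477; √(2b)=0.7874; u=(-0.0477+(-16.747))/0.7874=-21.3293, w=(-0.0477−(-16.747))/0.7874=21.2081
k=3: b·v=0.31×0.161=0.0499; √(2b)=0.7874; u=(0.0499+(-27.916))/0.7874=-35.3900, w=(0.0499−(-27.916))/0.7874=35.5167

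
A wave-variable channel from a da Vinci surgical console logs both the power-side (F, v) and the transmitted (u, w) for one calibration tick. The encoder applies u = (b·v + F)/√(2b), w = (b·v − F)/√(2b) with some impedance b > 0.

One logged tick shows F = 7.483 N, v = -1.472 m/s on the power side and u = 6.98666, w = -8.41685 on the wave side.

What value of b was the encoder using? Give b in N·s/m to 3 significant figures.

u + w = -1.4302;  u + w = √(2b)·v, so √(2b) = -1.4302/(-1.472) = 0.9716.
b = (√(2b))²/2 = 0.9440/2 = 0.4720.
(Check via u − w = 2F/√(2b): u − w = 15.4035, 2F/√(2b) = 15.4035.)

b = 0.472 N·s/m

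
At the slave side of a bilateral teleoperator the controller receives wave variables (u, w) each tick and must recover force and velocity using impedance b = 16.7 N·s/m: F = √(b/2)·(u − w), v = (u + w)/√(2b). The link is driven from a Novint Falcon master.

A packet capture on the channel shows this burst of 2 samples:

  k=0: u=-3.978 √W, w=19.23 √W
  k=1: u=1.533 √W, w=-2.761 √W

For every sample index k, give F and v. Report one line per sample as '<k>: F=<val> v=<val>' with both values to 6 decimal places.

0: F=-67.062687 v=2.639086
1: F=12.408100 v=-0.212483

k=0: u−w=-23.208000, u+w=15.252000; √(b/2)=2.889637, √(2b)=5.779273; F=2.889637×(-23.208)=-67.062687, v=15.252000/5.779273=2.639086
k=1: u−w=4.294000, u+w=-1.228000; √(b/2)=2.889637, √(2b)=5.779273; F=2.889637×4.294=12.408100, v=-1.228000/5.779273=-0.212483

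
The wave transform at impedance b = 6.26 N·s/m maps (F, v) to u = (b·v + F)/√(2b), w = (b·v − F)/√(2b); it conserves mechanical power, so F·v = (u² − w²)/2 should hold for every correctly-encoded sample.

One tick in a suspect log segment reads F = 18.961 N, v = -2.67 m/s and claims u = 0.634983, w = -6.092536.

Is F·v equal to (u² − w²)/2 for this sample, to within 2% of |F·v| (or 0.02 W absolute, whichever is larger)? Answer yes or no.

no

F·v = 18.961×(-2.67) = -50.625870 W.
(u² − w²)/2 = (0.403203 − 37.118995)/2 = -18.357896 W.
|Δ| = 32.267974;  2% of max(1, |F·v|) = 1.012517.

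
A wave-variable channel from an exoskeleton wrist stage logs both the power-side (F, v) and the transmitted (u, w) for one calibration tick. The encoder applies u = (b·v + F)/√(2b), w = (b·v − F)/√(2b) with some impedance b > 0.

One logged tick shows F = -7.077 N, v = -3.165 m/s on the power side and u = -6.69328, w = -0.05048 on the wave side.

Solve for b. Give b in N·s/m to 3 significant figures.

u + w = -6.7438;  u + w = √(2b)·v, so √(2b) = -6.7438/(-3.165) = 2.1307.
b = (√(2b))²/2 = 4.5400/2 = 2.2700.
(Check via u − w = 2F/√(2b): u − w = -6.6428, 2F/√(2b) = -6.6428.)

b = 2.27 N·s/m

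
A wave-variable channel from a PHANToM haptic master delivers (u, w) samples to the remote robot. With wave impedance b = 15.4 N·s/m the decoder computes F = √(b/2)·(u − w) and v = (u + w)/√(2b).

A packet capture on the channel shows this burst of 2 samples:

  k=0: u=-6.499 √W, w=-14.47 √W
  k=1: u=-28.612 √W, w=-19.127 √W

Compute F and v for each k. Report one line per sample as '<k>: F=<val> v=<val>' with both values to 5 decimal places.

0: F=22.11863 v=-3.77835
1: F=-26.31981 v=-8.60197

k=0: u−w=7.97100, u+w=-20.96900; √(b/2)=2.77489, √(2b)=5.54977; F=2.77489×7.971=22.11863, v=-20.96900/5.54977=-3.77835
k=1: u−w=-9.48500, u+w=-47.73900; √(b/2)=2.77489, √(2b)=5.54977; F=2.77489×(-9.485)=-26.31981, v=-47.73900/5.54977=-8.60197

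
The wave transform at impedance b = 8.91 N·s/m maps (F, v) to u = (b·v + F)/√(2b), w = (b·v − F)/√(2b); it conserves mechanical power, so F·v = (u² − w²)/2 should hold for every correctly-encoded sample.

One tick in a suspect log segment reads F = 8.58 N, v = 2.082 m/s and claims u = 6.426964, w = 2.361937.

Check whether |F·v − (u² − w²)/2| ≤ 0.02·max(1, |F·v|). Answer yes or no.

yes

F·v = 8.58×2.082 = 17.863560 W.
(u² − w²)/2 = (41.305866 − 5.578746)/2 = 17.863560 W.
|Δ| = 0.000000;  2% of max(1, |F·v|) = 0.357271.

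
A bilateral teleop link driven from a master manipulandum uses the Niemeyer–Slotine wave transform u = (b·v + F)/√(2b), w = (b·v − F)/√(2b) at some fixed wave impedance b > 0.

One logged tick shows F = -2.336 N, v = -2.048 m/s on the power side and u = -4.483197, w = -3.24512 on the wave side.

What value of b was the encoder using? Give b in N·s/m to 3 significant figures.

b = 7.12 N·s/m

u + w = -7.728317;  u + w = √(2b)·v, so √(2b) = -7.728317/(-2.048) = 3.773592.
b = (√(2b))²/2 = 14.239999/2 = 7.119999.
(Check via u − w = 2F/√(2b): u − w = -1.238077, 2F/√(2b) = -1.238078.)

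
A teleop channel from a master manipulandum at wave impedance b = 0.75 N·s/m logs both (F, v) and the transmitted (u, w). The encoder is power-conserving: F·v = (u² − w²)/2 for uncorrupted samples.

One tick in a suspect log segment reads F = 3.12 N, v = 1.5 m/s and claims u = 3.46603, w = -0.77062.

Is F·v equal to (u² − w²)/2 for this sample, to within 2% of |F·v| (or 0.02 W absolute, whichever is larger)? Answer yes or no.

no

F·v = 3.12×1.5 = 4.6800 W.
(u² − w²)/2 = (12.0134 − 0.5939)/2 = 5.7098 W.
|Δ| = 1.0298;  2% of max(1, |F·v|) = 0.0936.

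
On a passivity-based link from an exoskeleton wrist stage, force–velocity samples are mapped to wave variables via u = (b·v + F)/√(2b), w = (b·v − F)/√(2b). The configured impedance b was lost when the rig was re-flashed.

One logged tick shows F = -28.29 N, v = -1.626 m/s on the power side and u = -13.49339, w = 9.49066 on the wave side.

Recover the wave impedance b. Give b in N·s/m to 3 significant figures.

b = 3.03 N·s/m

u + w = -4.00273;  u + w = √(2b)·v, so √(2b) = -4.00273/(-1.626) = 2.46170.
b = (√(2b))²/2 = 6.05998/2 = 3.02999.
(Check via u − w = 2F/√(2b): u − w = -22.98405, 2F/√(2b) = -22.98408.)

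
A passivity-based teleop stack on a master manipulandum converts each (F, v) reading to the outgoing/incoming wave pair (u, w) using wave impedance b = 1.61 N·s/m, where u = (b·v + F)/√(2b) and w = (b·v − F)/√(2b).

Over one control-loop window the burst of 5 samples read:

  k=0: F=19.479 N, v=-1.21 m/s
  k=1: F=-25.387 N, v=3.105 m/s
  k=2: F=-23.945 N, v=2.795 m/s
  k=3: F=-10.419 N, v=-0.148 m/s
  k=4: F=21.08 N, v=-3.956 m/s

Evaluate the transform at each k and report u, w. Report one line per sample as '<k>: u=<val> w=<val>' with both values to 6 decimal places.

0: u=9.769589 w=-11.940856
1: u=-11.361760 w=16.933484
2: u=-10.836303 w=15.851751
3: u=-5.939070 w=5.673493
4: u=8.198031 w=-15.296819

k=0: b·v=1.61×(-1.21)=-1.948100; √(2b)=1.794436; u=(-1.948100+19.479)/1.794436=9.769589, w=(-1.948100−19.479)/1.794436=-11.940856
k=1: b·v=1.61×3.105=4.999050; √(2b)=1.794436; u=(4.999050+(-25.387))/1.794436=-11.361760, w=(4.999050−(-25.387))/1.794436=16.933484
k=2: b·v=1.61×2.795=4.499950; √(2b)=1.794436; u=(4.499950+(-23.945))/1.794436=-10.836303, w=(4.499950−(-23.945))/1.794436=15.851751
k=3: b·v=1.61×(-0.148)=-0.238280; √(2b)=1.794436; u=(-0.238280+(-10.419))/1.794436=-5.939070, w=(-0.238280−(-10.419))/1.794436=5.673493
k=4: b·v=1.61×(-3.956)=-6.369160; √(2b)=1.794436; u=(-6.369160+21.08)/1.794436=8.198031, w=(-6.369160−21.08)/1.794436=-15.296819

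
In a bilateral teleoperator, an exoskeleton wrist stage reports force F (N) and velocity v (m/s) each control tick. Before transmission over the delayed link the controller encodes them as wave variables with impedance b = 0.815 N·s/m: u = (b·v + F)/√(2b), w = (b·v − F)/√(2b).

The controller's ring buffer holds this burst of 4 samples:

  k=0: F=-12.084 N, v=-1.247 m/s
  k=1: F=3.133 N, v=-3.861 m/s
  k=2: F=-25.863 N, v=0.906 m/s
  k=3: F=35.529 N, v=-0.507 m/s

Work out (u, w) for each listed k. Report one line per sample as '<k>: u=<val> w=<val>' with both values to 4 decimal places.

0: u=-10.2610 w=8.6689
1: u=-0.0107 w=-4.9187
2: u=-19.6791 w=20.8358
3: u=27.5048 w=-28.1521

k=0: b·v=0.815×(-1.247)=-1.0163; √(2b)=1.2767; u=(-1.0163+(-12.084))/1.2767=-10.2610, w=(-1.0163−(-12.084))/1.2767=8.6689
k=1: b·v=0.815×(-3.861)=-3.1467; √(2b)=1.2767; u=(-3.1467+3.133)/1.2767=-0.0107, w=(-3.1467−3.133)/1.2767=-4.9187
k=2: b·v=0.815×0.906=0.7384; √(2b)=1.2767; u=(0.7384+(-25.863))/1.2767=-19.6791, w=(0.7384−(-25.863))/1.2767=20.8358
k=3: b·v=0.815×(-0.507)=-0.4132; √(2b)=1.2767; u=(-0.4132+35.529)/1.2767=27.5048, w=(-0.4132−35.529)/1.2767=-28.1521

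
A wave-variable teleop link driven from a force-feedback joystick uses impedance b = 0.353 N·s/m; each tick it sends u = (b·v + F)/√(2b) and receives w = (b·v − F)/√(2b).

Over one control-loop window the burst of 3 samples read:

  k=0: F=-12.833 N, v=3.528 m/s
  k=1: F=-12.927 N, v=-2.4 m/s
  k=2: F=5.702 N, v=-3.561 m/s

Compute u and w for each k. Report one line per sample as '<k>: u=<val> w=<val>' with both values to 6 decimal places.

0: u=-13.790873 w=16.755232
1: u=-16.393211 w=14.376640
2: u=5.290128 w=-8.282216

k=0: b·v=0.353×3.528=1.245384; √(2b)=0.840238; u=(1.245384+(-12.833))/0.840238=-13.790873, w=(1.245384−(-12.833))/0.840238=16.755232
k=1: b·v=0.353×(-2.4)=-0.847200; √(2b)=0.840238; u=(-0.847200+(-12.927))/0.840238=-16.393211, w=(-0.847200−(-12.927))/0.840238=14.376640
k=2: b·v=0.353×(-3.561)=-1.257033; √(2b)=0.840238; u=(-1.257033+5.702)/0.840238=5.290128, w=(-1.257033−5.702)/0.840238=-8.282216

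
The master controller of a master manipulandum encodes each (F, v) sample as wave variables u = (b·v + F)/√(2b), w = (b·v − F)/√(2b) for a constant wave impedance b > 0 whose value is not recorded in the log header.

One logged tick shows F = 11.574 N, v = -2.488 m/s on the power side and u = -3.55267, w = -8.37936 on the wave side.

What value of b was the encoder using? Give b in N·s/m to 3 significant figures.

u + w = -11.9320;  u + w = √(2b)·v, so √(2b) = -11.9320/(-2.488) = 4.7958.
b = (√(2b))²/2 = 23.0000/2 = 11.5000.
(Check via u − w = 2F/√(2b): u − w = 4.8267, 2F/√(2b) = 4.8267.)

b = 11.5 N·s/m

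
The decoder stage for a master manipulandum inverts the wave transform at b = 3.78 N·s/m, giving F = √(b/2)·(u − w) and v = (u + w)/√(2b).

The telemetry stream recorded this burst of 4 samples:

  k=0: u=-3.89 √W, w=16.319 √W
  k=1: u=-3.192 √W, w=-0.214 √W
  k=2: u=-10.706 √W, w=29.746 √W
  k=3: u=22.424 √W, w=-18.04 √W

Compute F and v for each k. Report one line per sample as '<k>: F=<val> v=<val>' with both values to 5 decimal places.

k=0: u−w=-20.20900, u+w=12.42900; √(b/2)=1.37477, √(2b)=2.74955; F=1.37477×(-20.209)=-27.78278, v=12.42900/2.74955=4.52038
k=1: u−w=-2.97800, u+w=-3.40600; √(b/2)=1.37477, √(2b)=2.74955; F=1.37477×(-2.978)=-4.09407, v=-3.40600/2.74955=-1.23875
k=2: u−w=-40.45200, u+w=19.04000; √(b/2)=1.37477, √(2b)=2.74955; F=1.37477×(-40.452)=-55.61231, v=19.04000/2.74955=6.92478
k=3: u−w=40.46400, u+w=4.38400; √(b/2)=1.37477, √(2b)=2.74955; F=1.37477×40.464=55.62880, v=4.38400/2.74955=1.59445

0: F=-27.78278 v=4.52038
1: F=-4.09407 v=-1.23875
2: F=-55.61231 v=6.92478
3: F=55.62880 v=1.59445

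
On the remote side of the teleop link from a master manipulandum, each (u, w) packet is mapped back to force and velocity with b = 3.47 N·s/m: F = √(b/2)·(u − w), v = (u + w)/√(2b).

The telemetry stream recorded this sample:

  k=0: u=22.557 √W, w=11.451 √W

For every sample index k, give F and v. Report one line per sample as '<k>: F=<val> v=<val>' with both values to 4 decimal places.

0: F=14.6288 v=12.9093

k=0: u−w=11.1060, u+w=34.0080; √(b/2)=1.3172, √(2b)=2.6344; F=1.3172×11.106=14.6288, v=34.0080/2.6344=12.9093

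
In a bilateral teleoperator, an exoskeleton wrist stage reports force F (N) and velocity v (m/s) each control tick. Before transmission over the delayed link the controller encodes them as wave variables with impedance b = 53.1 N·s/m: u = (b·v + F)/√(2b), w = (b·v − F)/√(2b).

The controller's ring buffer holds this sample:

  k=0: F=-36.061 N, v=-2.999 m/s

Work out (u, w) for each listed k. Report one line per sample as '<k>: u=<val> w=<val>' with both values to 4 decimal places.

k=0: b·v=53.1×(-2.999)=-159.2469; √(2b)=10.3053; u=(-159.2469+(-36.061))/10.3053=-18.9521, w=(-159.2469−(-36.061))/10.3053=-11.9536

0: u=-18.9521 w=-11.9536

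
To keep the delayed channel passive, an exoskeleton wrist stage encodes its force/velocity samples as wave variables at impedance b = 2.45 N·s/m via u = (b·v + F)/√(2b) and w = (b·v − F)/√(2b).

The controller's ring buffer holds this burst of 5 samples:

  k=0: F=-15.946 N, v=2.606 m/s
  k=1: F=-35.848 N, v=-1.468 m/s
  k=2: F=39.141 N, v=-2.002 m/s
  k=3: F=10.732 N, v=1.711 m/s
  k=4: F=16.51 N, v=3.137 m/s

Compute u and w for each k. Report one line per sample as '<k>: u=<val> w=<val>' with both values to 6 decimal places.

0: u=-4.319355 w=10.087982
1: u=-17.819254 w=14.569697
2: u=15.466293 w=-19.897909
3: u=6.741953 w=-2.954493
4: u=10.930480 w=-3.986435

k=0: b·v=2.45×2.606=6.384700; √(2b)=2.213594; u=(6.384700+(-15.946))/2.213594=-4.319355, w=(6.384700−(-15.946))/2.213594=10.087982
k=1: b·v=2.45×(-1.468)=-3.596600; √(2b)=2.213594; u=(-3.596600+(-35.848))/2.213594=-17.819254, w=(-3.596600−(-35.848))/2.213594=14.569697
k=2: b·v=2.45×(-2.002)=-4.904900; √(2b)=2.213594; u=(-4.904900+39.141)/2.213594=15.466293, w=(-4.904900−39.141)/2.213594=-19.897909
k=3: b·v=2.45×1.711=4.191950; √(2b)=2.213594; u=(4.191950+10.732)/2.213594=6.741953, w=(4.191950−10.732)/2.213594=-2.954493
k=4: b·v=2.45×3.137=7.685650; √(2b)=2.213594; u=(7.685650+16.51)/2.213594=10.930480, w=(7.685650−16.51)/2.213594=-3.986435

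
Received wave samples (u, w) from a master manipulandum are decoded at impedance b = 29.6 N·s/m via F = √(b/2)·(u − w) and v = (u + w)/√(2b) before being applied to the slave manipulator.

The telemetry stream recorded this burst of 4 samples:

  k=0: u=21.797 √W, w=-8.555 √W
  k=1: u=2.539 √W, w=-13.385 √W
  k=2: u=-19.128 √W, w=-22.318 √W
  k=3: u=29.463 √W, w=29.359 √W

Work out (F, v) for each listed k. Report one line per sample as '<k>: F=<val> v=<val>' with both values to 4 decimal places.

k=0: u−w=30.3520, u+w=13.2420; √(b/2)=3.8471, √(2b)=7.6942; F=3.8471×30.352=116.7665, v=13.2420/7.6942=1.7210
k=1: u−w=15.9240, u+w=-10.8460; √(b/2)=3.8471, √(2b)=7.6942; F=3.8471×15.924=61.2609, v=-10.8460/7.6942=-1.4096
k=2: u−w=3.1900, u+w=-41.4460; √(b/2)=3.8471, √(2b)=7.6942; F=3.8471×3.19=12.2722, v=-41.4460/7.6942=-5.3867
k=3: u−w=0.1040, u+w=58.8220; √(b/2)=3.8471, √(2b)=7.6942; F=3.8471×0.104=0.4001, v=58.8220/7.6942=7.6450

0: F=116.7665 v=1.7210
1: F=61.2609 v=-1.4096
2: F=12.2722 v=-5.3867
3: F=0.4001 v=7.6450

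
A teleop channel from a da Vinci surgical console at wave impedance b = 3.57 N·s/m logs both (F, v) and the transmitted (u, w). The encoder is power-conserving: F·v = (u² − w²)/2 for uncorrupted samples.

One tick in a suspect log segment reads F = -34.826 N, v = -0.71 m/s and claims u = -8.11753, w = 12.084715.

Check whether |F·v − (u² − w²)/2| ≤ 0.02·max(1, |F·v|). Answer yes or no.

no

F·v = (-34.826)×(-0.71) = 24.726460 W.
(u² − w²)/2 = (65.894293 − 146.040337)/2 = -40.073022 W.
|Δ| = 64.799482;  2% of max(1, |F·v|) = 0.494529.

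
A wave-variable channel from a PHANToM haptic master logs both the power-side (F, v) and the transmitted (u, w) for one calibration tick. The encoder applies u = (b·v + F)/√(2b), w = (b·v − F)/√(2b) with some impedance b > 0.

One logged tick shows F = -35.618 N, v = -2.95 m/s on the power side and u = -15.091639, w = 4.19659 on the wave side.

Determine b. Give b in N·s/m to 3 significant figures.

u + w = -10.895049;  u + w = √(2b)·v, so √(2b) = -10.895049/(-2.95) = 3.693237.
b = (√(2b))²/2 = 13.639999/2 = 6.820000.
(Check via u − w = 2F/√(2b): u − w = -19.288229, 2F/√(2b) = -19.288229.)

b = 6.82 N·s/m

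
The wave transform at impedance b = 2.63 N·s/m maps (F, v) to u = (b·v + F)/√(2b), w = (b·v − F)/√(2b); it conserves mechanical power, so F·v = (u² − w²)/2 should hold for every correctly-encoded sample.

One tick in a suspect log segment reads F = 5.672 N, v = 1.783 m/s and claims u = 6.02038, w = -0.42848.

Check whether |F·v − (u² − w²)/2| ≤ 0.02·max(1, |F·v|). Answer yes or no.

F·v = 5.672×1.783 = 10.1132 W.
(u² − w²)/2 = (36.2450 − 0.1836)/2 = 18.0307 W.
|Δ| = 7.9175;  2% of max(1, |F·v|) = 0.2023.

no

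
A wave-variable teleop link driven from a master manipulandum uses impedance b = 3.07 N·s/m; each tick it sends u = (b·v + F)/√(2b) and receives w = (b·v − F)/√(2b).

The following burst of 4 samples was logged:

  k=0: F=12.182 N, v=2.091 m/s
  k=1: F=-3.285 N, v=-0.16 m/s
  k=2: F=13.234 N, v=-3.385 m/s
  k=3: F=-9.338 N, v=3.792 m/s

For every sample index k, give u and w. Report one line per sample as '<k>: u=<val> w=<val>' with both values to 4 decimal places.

k=0: b·v=3.07×2.091=6.4194; √(2b)=2.4779; u=(6.4194+12.182)/2.4779=7.5069, w=(6.4194−12.182)/2.4779=-2.3256
k=1: b·v=3.07×(-0.16)=-0.4912; √(2b)=2.4779; u=(-0.4912+(-3.285))/2.4779=-1.5240, w=(-0.4912−(-3.285))/2.4779=1.1275
k=2: b·v=3.07×(-3.385)=-10.3919; √(2b)=2.4779; u=(-10.3919+13.234)/2.4779=1.1470, w=(-10.3919−13.234)/2.4779=-9.5347
k=3: b·v=3.07×3.792=11.6414; √(2b)=2.4779; u=(11.6414+(-9.338))/2.4779=0.9296, w=(11.6414−(-9.338))/2.4779=8.4666

0: u=7.5069 w=-2.3256
1: u=-1.5240 w=1.1275
2: u=1.1470 w=-9.5347
3: u=0.9296 w=8.4666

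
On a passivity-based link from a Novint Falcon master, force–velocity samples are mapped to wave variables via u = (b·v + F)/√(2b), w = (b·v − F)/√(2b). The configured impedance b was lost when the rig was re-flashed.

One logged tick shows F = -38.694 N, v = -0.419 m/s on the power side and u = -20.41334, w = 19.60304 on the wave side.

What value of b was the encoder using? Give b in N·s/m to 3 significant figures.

b = 1.87 N·s/m

u + w = -0.8103;  u + w = √(2b)·v, so √(2b) = -0.8103/(-0.419) = 1.9339.
b = (√(2b))²/2 = 3.7399/2 = 1.8700.
(Check via u − w = 2F/√(2b): u − w = -40.0164, 2F/√(2b) = -40.0167.)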